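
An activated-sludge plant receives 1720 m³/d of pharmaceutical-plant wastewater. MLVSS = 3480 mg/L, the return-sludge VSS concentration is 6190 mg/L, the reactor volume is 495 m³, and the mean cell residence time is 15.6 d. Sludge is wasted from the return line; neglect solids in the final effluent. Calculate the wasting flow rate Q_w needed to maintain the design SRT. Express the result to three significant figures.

Q_w ≈ 17.8 m³/d

Wasting from the return line (neglecting effluent solids): Q_w = V·X / (θ_c·X_r) = 495.0 × 3480 / (15.6 × 6190) = 17.84 m³/d.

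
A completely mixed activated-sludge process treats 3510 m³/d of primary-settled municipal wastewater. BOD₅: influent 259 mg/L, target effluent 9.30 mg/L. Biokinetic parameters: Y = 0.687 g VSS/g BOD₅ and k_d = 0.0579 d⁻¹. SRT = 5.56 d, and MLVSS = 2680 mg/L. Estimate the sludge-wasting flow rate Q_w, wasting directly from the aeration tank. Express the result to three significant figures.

Steady-state biomass mass balance: V·X·(1 + k_d·θ_c) = Y·Q·(S₀ − S)·θ_c, so V = 0.687 × 3510 × (259 − 9.30) × 5.56 / [2680 × (1 + 0.0579 × 5.56)] = 3.35×10^6 / 3543 = 945.0 m³.
For wasting at MLVSS concentration, Q_w = V/θ_c = 945.0/5.56 = 170.0 m³/d.

Q_w ≈ 170 m³/d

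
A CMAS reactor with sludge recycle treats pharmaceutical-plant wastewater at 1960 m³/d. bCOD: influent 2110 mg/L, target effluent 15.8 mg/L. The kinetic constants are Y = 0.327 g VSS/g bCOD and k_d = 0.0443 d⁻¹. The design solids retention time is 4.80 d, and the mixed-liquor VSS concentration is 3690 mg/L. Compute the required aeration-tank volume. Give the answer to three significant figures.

Steady-state biomass mass balance: V·X·(1 + k_d·θ_c) = Y·Q·(S₀ − S)·θ_c, so V = 0.327 × 1960 × (2110 − 15.8) × 4.80 / [3690 × (1 + 0.0443 × 4.80)] = 6.44×10^6 / 4475 = 1440 m³.

V ≈ 1440 m³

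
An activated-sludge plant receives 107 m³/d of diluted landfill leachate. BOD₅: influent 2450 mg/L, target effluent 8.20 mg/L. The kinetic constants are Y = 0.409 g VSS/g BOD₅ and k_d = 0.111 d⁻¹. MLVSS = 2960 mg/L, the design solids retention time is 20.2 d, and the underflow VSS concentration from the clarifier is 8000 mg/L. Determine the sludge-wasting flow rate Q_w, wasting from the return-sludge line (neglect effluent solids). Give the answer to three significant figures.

Q_w ≈ 4.12 m³/d

From the SRT design equation V = Y Q (S₀−S) θ_c / [X (1 + k_d θ_c)] = 0.409 × 107 × (2450 − 8.20) × 20.2 / [2960 × (1 + 0.111 × 20.2)] = 2.16×10^6 / 9597 = 224.9 m³.
Q_w = (V·X)/(θ_c X_r) = 224.9 × 2960 / (20.2 × 8000) = 4.120 m³/d.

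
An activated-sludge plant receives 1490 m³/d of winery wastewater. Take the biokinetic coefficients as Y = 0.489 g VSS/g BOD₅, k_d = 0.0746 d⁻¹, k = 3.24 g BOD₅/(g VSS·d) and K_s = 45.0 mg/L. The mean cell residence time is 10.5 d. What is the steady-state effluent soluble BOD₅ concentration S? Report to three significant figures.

Effluent substrate depends only on kinetics and SRT: S = K_s(1 + k_d θ_c) / [θ_c(Yk − k_d) − 1] = 45.0 × (1 + 0.0746 × 10.5) / [10.5 × (0.489 × 3.24 − 0.0746) − 1] = 80.25 / 14.85 = 5.403 mg/L.

S ≈ 5.40 mg/L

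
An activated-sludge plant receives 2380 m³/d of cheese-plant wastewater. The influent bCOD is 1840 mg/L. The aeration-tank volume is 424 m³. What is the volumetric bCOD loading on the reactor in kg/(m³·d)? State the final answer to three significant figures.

L_v ≈ 10.3 kg bCOD/(m³·d)

Applied bCOD load per unit volume = Q·S₀/V = (2380 × 1840/1000)/424.0 = 10.33 kg bCOD·m⁻³·d⁻¹.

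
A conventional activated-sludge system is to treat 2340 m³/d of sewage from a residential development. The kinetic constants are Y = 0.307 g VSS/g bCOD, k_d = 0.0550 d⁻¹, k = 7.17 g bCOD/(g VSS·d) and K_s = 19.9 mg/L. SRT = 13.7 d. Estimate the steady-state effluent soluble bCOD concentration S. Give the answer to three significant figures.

S ≈ 1.23 mg/L

From the Monod/SRT balance for a CMAS, S = K_s·(1+k_d θ_c)/[θ_c·(Y k − k_d) − 1] = 19.9 × (1 + 0.0550 × 13.7) / [13.7 × (0.307 × 7.17 − 0.0550) − 1] = 34.89 / 28.40 = 1.229 mg/L.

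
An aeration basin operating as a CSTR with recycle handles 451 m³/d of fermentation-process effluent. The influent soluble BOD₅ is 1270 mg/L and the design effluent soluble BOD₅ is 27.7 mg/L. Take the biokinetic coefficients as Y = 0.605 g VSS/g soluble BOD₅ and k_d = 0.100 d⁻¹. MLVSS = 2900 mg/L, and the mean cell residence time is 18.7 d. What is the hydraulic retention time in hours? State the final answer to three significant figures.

Steady-state biomass mass balance: V·X·(1 + k_d·θ_c) = Y·Q·(S₀ − S)·θ_c, so V = 0.605 × 451 × (1270 − 27.7) × 18.7 / [2900 × (1 + 0.100 × 18.7)] = 6.34×10^6 / 8323 = 761.6 m³.
HRT = V/Q = 761.6 m³ / 451 m³·d⁻¹ = 1.689 d × 24 = 40.53 h.

τ ≈ 40.5 h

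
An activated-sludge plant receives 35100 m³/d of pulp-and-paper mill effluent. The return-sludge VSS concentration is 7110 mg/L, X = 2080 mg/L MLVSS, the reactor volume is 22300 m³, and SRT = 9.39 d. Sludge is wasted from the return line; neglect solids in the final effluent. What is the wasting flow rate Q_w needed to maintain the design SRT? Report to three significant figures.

Q_w = (V·X)/(θ_c X_r) = 22300 × 2080 / (9.39 × 7110) = 694.8 m³/d.

Q_w ≈ 695 m³/d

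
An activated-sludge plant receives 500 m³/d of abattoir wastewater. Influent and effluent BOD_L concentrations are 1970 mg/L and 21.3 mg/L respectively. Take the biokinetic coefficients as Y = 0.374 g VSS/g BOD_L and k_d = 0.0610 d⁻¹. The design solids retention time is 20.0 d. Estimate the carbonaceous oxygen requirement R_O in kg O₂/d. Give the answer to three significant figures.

R_O ≈ 741 kg O₂/d

Y_obs = Y / (1 + k_d θ_c) = 0.374 / (1 + 0.0610 × 20.0) = 0.374 / 2.220 = 0.1685.
Q·(S₀ − S) = 500 × (1970 − 21.3) × 10⁻³ = 974.4 kg/d removed.
P_X = Y_obs·Q·(S₀ − S) = 0.1685 × 974.4 = 164.1 kg VSS/d.
R_O = Q·ΔS − 1.42 P_X = 974.4 − 233.1 = 741.3 kg O₂/d.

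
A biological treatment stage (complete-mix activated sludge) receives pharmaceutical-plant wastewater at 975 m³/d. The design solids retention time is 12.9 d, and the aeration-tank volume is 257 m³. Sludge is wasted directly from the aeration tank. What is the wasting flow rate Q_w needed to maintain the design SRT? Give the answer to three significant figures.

Q_w ≈ 19.9 m³/d

Wasting from the aeration tank: Q_w = V / θ_c = 257.0 / 12.9 = 19.92 m³/d.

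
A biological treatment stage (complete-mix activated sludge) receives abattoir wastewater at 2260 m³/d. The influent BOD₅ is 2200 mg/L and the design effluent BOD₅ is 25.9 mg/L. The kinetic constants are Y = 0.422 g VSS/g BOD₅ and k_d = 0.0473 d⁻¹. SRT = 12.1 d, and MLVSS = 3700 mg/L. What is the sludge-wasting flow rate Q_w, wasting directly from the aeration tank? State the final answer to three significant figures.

Rearranging the biomass balance for a CMAS with decay, V = Y·Q·ΔS·θ_c / [X·(1+k_d θ_c)] = 0.422 × 2260 × (2200 − 25.9) × 12.1 / [3700 × (1 + 0.0473 × 12.1)] = 2.51×10^7 / 5818 = 4313 m³.
With mixed-liquor wasting, θ_c = V/Q_w, so Q_w = V/θ_c = 4313/12.1 = 356.4 m³/d.

Q_w ≈ 356 m³/d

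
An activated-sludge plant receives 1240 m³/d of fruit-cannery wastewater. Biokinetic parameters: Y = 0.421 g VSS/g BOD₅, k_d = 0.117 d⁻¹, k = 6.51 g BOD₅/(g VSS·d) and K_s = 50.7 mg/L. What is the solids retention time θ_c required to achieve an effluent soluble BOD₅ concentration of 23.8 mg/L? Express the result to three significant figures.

θ_c ≈ 1.32 d

At the target effluent, Y k S/(K_s+S) = 0.421×6.51×23.8/74.50 = 0.8756 d⁻¹.
θ_c = 1/(μ − k_d) = 1/(0.8756 − 0.117) = 1/0.7586 = 1.318 d.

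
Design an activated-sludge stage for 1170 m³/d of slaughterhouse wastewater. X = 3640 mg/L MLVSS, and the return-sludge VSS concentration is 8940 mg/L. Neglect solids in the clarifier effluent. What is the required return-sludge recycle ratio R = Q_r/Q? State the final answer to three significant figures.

R ≈ 0.687

R = Q_r/Q = X/(X_r − X) = 3640 / (8940 − 3640) = 0.6868.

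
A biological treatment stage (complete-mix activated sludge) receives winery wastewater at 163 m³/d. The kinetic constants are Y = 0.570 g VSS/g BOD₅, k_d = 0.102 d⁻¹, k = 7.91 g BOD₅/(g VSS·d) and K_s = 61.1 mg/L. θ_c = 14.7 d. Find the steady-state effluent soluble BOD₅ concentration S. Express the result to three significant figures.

S ≈ 2.39 mg/L

Effluent substrate depends only on kinetics and SRT: S = K_s(1 + k_d θ_c) / [θ_c(Yk − k_d) − 1] = 61.1 × (1 + 0.102 × 14.7) / [14.7 × (0.570 × 7.91 − 0.102) − 1] = 152.7 / 63.78 = 2.394 mg/L.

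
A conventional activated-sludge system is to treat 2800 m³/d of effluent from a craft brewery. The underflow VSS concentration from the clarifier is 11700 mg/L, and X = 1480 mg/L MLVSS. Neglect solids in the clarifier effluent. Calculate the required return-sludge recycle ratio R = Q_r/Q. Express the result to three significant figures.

R ≈ 0.145

R = Q_r/Q = X/(X_r − X) = 1480 / (11700 − 1480) = 0.1448.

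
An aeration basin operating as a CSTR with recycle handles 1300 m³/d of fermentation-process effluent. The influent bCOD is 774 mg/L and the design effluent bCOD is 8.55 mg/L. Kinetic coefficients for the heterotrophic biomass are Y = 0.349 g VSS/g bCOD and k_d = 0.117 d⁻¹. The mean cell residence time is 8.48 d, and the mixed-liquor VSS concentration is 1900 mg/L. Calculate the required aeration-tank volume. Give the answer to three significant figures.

Rearranging the biomass balance for a CMAS with decay, V = Y·Q·ΔS·θ_c / [X·(1+k_d θ_c)] = 0.349 × 1300 × (774 − 8.55) × 8.48 / [1900 × (1 + 0.117 × 8.48)] = 2.94×10^6 / 3785 = 778.0 m³.

V ≈ 778 m³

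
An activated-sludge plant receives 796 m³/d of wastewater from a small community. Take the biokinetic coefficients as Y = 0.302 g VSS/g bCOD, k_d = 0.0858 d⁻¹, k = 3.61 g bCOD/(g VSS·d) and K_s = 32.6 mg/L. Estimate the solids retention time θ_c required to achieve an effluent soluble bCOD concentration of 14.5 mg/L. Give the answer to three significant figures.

θ_c ≈ 4.00 d

From 1/θ_c = Y·k·S/(K_s + S) − k_d: Y·k·S/(K_s+S) = 0.302 × 3.61 × 14.5 / (32.6 + 14.5) = 0.3356 d⁻¹.
Then 1/θ_c = μ − k_d = 0.3356 − 0.0858 = 0.2498 d⁻¹, giving θ_c = 4.003 d.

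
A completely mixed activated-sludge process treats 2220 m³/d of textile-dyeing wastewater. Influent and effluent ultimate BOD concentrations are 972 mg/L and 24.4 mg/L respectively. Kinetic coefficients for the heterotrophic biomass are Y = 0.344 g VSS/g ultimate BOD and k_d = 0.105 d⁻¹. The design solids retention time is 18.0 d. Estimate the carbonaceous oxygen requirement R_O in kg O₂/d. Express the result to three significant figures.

R_O ≈ 1750 kg O₂/d

Y_obs = Y / (1 + k_d θ_c) = 0.344 / (1 + 0.105 × 18.0) = 0.344 / 2.890 = 0.1190.
Substrate removed = Q·(S₀ − S) = 2220 m³/d × (972 − 24.4) g/m³ = 2.1×10^6 g/d = 2104 kg/d.
Biomass synthesised: P_X = Y_obs × 2104 = 250.4 kg VSS/d.
R_O = Q·(S₀ − S) − 1.42·P_X = 2104 − 1.42 × 250.4 = 1748 kg O₂/d.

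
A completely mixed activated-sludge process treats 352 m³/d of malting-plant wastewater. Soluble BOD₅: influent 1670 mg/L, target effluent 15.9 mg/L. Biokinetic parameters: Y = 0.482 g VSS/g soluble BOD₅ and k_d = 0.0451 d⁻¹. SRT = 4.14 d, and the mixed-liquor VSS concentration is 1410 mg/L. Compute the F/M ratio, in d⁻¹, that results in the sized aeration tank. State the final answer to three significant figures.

Steady-state biomass mass balance: V·X·(1 + k_d·θ_c) = Y·Q·(S₀ − S)·θ_c, so V = 0.482 × 352 × (1670 − 15.9) × 4.14 / [1410 × (1 + 0.0451 × 4.14)] = 1.16×10^6 / 1673 = 694.4 m³.
F/M = Q·S₀ / (V·X) = 352 × 1670 / (694.4 × 1410) = 0.6004 g soluble BOD₅·(g VSS·d)⁻¹.

F/M ≈ 0.600 d⁻¹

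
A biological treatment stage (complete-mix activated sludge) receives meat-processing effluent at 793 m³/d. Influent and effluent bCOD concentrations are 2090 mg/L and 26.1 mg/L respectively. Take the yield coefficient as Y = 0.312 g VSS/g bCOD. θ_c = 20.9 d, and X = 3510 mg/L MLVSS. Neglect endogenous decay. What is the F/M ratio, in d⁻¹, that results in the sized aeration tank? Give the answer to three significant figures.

With k_d = 0 the design equation reduces to V = Y Q (S₀−S) θ_c / X = 0.312 × 793 × (2090 − 26.1) × 20.9 / 3510 = 3041 m³.
F/M = Q·S₀ / (V·X) = 793 × 2090 / (3041 × 3510) = 0.1553 g bCOD·(g VSS·d)⁻¹.

F/M ≈ 0.155 d⁻¹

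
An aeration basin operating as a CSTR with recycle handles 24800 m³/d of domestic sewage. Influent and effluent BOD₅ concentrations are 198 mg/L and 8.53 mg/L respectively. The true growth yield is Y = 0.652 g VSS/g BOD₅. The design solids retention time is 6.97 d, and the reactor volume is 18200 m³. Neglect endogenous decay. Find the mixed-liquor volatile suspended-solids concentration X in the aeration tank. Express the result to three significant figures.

X ≈ 1170 mg/L

X = Y·Q·ΔS·θ_c / V = 0.652 × 24800 × (198 − 8.53) × 6.97 / 18200 = 1173 mg/L.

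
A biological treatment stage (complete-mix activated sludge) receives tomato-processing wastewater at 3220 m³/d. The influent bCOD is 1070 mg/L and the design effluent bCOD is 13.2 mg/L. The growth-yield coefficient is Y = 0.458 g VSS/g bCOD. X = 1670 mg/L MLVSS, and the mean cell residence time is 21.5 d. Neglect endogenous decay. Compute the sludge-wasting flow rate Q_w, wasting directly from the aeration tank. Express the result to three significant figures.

Q_w ≈ 933 m³/d

V·X = Y·Q·ΔS·θ_c gives V = 0.458 × 3220 × (1070 − 13.2) × 21.5 / 1670 = 20065 m³.
Wasting from the aeration tank: Q_w = V / θ_c = 20065 / 21.5 = 933.2 m³/d.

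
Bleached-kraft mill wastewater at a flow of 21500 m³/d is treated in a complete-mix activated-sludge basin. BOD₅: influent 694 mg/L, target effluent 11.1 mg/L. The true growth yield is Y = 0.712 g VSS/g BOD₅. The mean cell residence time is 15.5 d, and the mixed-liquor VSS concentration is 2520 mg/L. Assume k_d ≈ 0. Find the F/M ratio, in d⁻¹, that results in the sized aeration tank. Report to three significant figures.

F/M ≈ 0.0921 d⁻¹

Biomass mass balance (decay neglected): V·X = Y·Q·(S₀ − S)·θ_c, so V = 0.712 × 21500 × (694 − 11.1) × 15.5 / 2520 = 64299 m³.
F/M = applied load / biomass = Q·S₀/(V·X) = 21500 × 694 / (64299 × 2520) = 0.09209 d⁻¹.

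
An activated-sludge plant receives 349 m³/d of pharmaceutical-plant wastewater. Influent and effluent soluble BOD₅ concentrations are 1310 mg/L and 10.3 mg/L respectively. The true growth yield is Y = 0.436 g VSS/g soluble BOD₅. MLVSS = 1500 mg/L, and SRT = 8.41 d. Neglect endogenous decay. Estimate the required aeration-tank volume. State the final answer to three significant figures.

V ≈ 1110 m³

Biomass mass balance (decay neglected): V·X = Y·Q·(S₀ − S)·θ_c, so V = 0.436 × 349 × (1310 − 10.3) × 8.41 / 1500 = 1109 m³.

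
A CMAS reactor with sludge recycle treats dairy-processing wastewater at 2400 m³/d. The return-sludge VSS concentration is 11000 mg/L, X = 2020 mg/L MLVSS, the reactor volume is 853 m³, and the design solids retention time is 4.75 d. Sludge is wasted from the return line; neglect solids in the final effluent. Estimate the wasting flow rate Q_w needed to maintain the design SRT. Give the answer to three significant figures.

Q_w ≈ 33.0 m³/d

θ_c = V·X/(Q_w·X_r) when wasting from the recycle, so Q_w = V·X/(θ_c·X_r) = 853.0 × 2020 / (4.75 × 11000) = 32.98 m³/d.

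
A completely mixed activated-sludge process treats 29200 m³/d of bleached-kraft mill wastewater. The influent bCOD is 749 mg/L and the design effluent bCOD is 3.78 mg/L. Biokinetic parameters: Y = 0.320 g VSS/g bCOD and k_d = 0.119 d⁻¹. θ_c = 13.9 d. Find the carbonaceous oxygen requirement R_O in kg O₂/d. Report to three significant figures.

Correct the yield for decay: Y_obs = Y/(1 + k_d θ_c) = 0.320 / (1 + 0.119 × 13.9) = 0.320 / 2.654 = 0.1206.
Substrate removed = Q·(S₀ − S) = 29200 m³/d × (749 − 3.78) g/m³ = 2.18×10^7 g/d = 21760 kg/d.
P_X = Y_obs·Q·(S₀ − S) = 0.1206 × 21760 = 2624 kg VSS/d.
R_O = Q·(S₀ − S) − 1.42·P_X = 21760 − 1.42 × 2624 = 18035 kg O₂/d.

R_O ≈ 18000 kg O₂/d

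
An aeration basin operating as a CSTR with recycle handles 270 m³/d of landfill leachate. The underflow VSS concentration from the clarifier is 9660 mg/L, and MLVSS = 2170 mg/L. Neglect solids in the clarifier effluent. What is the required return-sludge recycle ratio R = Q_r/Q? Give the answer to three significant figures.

R ≈ 0.290

R = Q_r/Q = X/(X_r − X) = 2170 / (9660 − 2170) = 0.2897.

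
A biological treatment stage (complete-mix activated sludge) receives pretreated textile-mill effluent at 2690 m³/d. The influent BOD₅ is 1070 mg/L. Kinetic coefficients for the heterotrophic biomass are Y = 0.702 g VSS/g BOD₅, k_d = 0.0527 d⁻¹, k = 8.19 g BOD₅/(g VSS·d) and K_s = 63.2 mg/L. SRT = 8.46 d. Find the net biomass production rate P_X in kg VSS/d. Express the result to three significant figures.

P_X ≈ 1390 kg VSS/d

Effluent substrate depends only on kinetics and SRT: S = K_s(1 + k_d θ_c) / [θ_c(Yk − k_d) − 1] = 63.2 × (1 + 0.0527 × 8.46) / [8.46 × (0.702 × 8.19 − 0.0527) − 1] = 91.38 / 47.19 = 1.936 mg/L.
Correct the yield for decay: Y_obs = Y/(1 + k_d θ_c) = 0.702 / (1 + 0.0527 × 8.46) = 0.702 / 1.446 = 0.4855.
Q·(S₀ − S) = 2690 × (1070 − 1.94) × 10⁻³ = 2873 kg/d removed.
Biomass produced: P_X = Y_obs·Q·ΔS = 0.4855 × 2873 ≈ 1395 kg VSS/d.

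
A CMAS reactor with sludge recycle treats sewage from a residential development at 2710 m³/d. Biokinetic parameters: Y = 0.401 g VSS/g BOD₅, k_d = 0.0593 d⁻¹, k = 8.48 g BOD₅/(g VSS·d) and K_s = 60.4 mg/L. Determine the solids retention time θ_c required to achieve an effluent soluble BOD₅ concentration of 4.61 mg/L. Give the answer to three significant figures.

θ_c ≈ 5.50 d

Specific growth rate at S = 4.61 mg/L: μ = YkS/(K_s+S) = 0.401·8.48·4.61/(60.4+4.61) = 0.2411 d⁻¹.
Then 1/θ_c = μ − k_d = 0.2411 − 0.0593 = 0.1818 d⁻¹, giving θ_c = 5.499 d.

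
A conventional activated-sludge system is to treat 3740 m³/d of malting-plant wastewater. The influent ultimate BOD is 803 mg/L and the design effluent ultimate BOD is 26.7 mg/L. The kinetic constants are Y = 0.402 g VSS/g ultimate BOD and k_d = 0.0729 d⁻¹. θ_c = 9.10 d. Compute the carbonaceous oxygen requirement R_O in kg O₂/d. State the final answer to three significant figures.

R_O ≈ 1910 kg O₂/d

Observed yield with endogenous decay: Y_obs = Y / (1 + k_d·θ_c) = 0.402 / (1 + 0.0729 × 9.10) = 0.402 / 1.663 = 0.2417 g VSS/g ultimate BOD.
Q·(S₀ − S) = 3740 × (803 − 26.7) × 10⁻³ = 2903 kg/d removed.
Biomass synthesised: P_X = Y_obs × 2903 = 701.7 kg VSS/d.
R_O = Q·(S₀ − S) − 1.42·P_X = 2903 − 1.42 × 701.7 = 1907 kg O₂/d.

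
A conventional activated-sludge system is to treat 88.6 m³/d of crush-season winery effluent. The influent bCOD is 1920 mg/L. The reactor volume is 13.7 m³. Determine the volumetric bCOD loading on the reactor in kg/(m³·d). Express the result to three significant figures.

Volumetric loading L_v = Q·S₀ / V = 88.6 × 1920 g/m³ / 13.70 m³ = 12417 g/(m³·d) = 12.42 kg bCOD/(m³·d).

L_v ≈ 12.4 kg bCOD/(m³·d)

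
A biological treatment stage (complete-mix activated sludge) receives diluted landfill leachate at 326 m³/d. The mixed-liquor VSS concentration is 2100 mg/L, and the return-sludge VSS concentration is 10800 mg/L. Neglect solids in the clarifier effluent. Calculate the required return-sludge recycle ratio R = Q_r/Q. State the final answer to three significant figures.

R ≈ 0.241

Mass balance around the secondary clarifier (neglecting effluent solids): R = X / (X_r − X) = 2100 / (10800 − 2100) = 0.2414.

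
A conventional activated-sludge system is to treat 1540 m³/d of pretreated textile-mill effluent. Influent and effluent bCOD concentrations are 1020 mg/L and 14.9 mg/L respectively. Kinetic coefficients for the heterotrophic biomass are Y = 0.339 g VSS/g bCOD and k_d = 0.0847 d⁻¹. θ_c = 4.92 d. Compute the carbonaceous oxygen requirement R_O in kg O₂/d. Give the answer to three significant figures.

Observed yield with endogenous decay: Y_obs = Y / (1 + k_d·θ_c) = 0.339 / (1 + 0.0847 × 4.92) = 0.339 / 1.417 = 0.2393 g VSS/g bCOD.
Mass of bCOD removed per day: Q(S₀ − S) = 1540 × 1005 g/m³ = 1548 kg/d.
Biomass synthesised: P_X = Y_obs × 1548 = 370.4 kg VSS/d.
R_O = Q·ΔS − 1.42 P_X = 1548 − 525.9 = 1022 kg O₂/d.

R_O ≈ 1020 kg O₂/d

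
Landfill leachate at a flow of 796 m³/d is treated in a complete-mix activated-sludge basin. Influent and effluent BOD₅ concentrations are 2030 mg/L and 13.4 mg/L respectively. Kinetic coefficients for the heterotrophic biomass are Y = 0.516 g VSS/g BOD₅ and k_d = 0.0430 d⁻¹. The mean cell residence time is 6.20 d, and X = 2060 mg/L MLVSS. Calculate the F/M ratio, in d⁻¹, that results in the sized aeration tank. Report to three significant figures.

From the SRT design equation V = Y Q (S₀−S) θ_c / [X (1 + k_d θ_c)] = 0.516 × 796 × (2030 − 13.4) × 6.20 / [2060 × (1 + 0.0430 × 6.20)] = 5.14×10^6 / 2609 = 1968 m³.
F/M = applied load / biomass = Q·S₀/(V·X) = 796 × 2030 / (1968 × 2060) = 0.3985 d⁻¹.

F/M ≈ 0.399 d⁻¹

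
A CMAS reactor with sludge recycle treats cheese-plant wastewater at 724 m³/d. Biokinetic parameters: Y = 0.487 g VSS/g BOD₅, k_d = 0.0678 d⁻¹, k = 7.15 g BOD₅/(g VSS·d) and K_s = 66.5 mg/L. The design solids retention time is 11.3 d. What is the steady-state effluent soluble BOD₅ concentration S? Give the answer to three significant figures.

Effluent substrate depends only on kinetics and SRT: S = K_s(1 + k_d θ_c) / [θ_c(Yk − k_d) − 1] = 66.5 × (1 + 0.0678 × 11.3) / [11.3 × (0.487 × 7.15 − 0.0678) − 1] = 117.4 / 37.58 = 3.125 mg/L.

S ≈ 3.13 mg/L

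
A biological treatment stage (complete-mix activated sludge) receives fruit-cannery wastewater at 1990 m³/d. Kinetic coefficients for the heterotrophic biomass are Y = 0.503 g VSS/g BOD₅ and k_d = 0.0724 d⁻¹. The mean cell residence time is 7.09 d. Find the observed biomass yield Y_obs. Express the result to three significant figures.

Y_obs ≈ 0.332 g VSS/g BOD₅

Y_obs = Y / (1 + k_d θ_c) = 0.503 / (1 + 0.0724 × 7.09) = 0.503 / 1.513 = 0.3324.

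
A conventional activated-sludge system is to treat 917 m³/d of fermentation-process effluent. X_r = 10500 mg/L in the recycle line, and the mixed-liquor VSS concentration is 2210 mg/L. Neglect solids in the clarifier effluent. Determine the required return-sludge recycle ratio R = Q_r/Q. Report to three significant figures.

R ≈ 0.267

Solids balance on the clarifier gives (1+R)X = R·X_r, so R = X/(X_r − X) = 2210 / (10500 − 2210) = 0.2666.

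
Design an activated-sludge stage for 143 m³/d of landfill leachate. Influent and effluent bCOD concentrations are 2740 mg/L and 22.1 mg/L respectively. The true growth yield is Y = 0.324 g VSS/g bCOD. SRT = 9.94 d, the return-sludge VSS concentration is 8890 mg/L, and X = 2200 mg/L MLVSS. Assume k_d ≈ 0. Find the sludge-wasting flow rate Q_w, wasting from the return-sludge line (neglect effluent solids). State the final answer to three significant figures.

Q_w ≈ 14.2 m³/d

Biomass mass balance (decay neglected): V·X = Y·Q·(S₀ − S)·θ_c, so V = 0.324 × 143 × (2740 − 22.1) × 9.94 / 2200 = 569.0 m³.
θ_c = V·X/(Q_w·X_r) when wasting from the recycle, so Q_w = V·X/(θ_c·X_r) = 569.0 × 2200 / (9.94 × 8890) = 14.16 m³/d.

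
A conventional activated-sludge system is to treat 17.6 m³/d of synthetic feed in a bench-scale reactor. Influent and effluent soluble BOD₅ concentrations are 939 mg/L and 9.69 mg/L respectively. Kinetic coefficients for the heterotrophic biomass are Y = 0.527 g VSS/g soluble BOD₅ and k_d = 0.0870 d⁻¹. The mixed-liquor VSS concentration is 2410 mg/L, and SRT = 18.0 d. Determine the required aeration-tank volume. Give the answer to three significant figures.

V ≈ 25.1 m³

Steady-state biomass mass balance: V·X·(1 + k_d·θ_c) = Y·Q·(S₀ − S)·θ_c, so V = 0.527 × 17.6 × (939 − 9.69) × 18.0 / [2410 × (1 + 0.0870 × 18.0)] = 1.55×10^5 / 6184 = 25.09 m³.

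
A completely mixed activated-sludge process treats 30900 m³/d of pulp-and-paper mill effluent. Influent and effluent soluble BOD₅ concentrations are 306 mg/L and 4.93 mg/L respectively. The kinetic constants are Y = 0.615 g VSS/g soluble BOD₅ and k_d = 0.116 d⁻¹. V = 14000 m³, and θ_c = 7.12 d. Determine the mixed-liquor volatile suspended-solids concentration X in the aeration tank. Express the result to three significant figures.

X = Y·Q·ΔS·θ_c / [V·(1 + k_d θ_c)] = 0.615 × 30900 × (306 − 4.93) × 7.12 / [14000 × (1 + 0.116 × 7.12)] = 1594 mg/L.

X ≈ 1590 mg/L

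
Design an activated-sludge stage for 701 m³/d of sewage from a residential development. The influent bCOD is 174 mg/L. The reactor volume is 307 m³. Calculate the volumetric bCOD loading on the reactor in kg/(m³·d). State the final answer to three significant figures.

L_v ≈ 0.397 kg bCOD/(m³·d)

Volumetric loading L_v = Q·S₀ / V = 701 × 174 g/m³ / 307.0 m³ = 397.3 g/(m³·d) = 0.3973 kg bCOD/(m³·d).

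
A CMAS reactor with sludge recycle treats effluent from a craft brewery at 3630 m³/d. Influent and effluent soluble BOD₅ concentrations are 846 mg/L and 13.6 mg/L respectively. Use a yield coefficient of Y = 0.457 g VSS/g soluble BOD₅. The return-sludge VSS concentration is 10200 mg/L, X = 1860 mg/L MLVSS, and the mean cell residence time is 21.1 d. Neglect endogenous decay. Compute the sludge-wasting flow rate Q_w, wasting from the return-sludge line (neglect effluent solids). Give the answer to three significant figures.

Biomass mass balance (decay neglected): V·X = Y·Q·(S₀ − S)·θ_c, so V = 0.457 × 3630 × (846 − 13.6) × 21.1 / 1860 = 15665 m³.
Wasting from the return line (neglecting effluent solids): Q_w = V·X / (θ_c·X_r) = 15665 × 1860 / (21.1 × 10200) = 135.4 m³/d.

Q_w ≈ 135 m³/d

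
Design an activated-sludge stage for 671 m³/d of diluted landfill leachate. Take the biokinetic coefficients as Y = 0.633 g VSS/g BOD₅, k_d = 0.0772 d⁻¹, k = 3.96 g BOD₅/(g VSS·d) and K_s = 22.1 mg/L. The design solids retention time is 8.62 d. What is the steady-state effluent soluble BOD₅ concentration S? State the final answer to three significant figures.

From the Monod/SRT balance for a CMAS, S = K_s·(1+k_d θ_c)/[θ_c·(Y k − k_d) − 1] = 22.1 × (1 + 0.0772 × 8.62) / [8.62 × (0.633 × 3.96 − 0.0772) − 1] = 36.81 / 19.94 = 1.846 mg/L.

S ≈ 1.85 mg/L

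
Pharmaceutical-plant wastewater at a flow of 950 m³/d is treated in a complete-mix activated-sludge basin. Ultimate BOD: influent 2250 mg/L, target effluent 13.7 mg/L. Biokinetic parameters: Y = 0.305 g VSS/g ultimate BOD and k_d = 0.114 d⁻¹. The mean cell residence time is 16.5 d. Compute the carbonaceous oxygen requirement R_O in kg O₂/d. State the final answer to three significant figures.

The observed yield is Y_obs = Y/(1 + k_d·θ_c) = 0.305 / (1 + 0.114 × 16.5) = 0.305 / 2.881 = 0.1059 g VSS per g ultimate BOD removed.
Q·(S₀ − S) = 950 × (2250 − 13.7) × 10⁻³ = 2124 kg/d removed.
Net sludge production P_X = 0.1059 × 2124 = 224.9 kg VSS/d.
R_O = Q·ΔS − 1.42 P_X = 2124 − 319.4 = 1805 kg O₂/d.

R_O ≈ 1810 kg O₂/d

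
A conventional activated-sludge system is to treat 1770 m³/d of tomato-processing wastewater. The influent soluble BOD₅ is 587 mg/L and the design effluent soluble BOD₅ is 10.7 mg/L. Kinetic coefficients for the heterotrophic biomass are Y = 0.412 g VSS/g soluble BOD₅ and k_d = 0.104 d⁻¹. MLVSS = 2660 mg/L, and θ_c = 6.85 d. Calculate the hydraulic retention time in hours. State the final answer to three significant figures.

From the SRT design equation V = Y Q (S₀−S) θ_c / [X (1 + k_d θ_c)] = 0.412 × 1770 × (587 − 10.7) × 6.85 / [2660 × (1 + 0.104 × 6.85)] = 2.88×10^6 / 4555 = 632.0 m³.
Hydraulic retention time τ = V/Q = 632.0 / 1770 = 0.3571 d = 8.570 h.

τ ≈ 8.57 h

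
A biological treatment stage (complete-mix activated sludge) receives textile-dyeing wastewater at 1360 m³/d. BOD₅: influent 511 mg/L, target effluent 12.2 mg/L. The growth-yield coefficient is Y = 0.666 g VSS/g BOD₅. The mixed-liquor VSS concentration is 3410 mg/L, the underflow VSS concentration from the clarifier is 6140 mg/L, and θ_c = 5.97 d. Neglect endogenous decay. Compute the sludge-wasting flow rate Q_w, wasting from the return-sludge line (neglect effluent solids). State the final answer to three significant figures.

Q_w ≈ 73.6 m³/d

Biomass mass balance (decay neglected): V·X = Y·Q·(S₀ − S)·θ_c, so V = 0.666 × 1360 × (511 − 12.2) × 5.97 / 3410 = 791.0 m³.
Wasting from the return line (neglecting effluent solids): Q_w = V·X / (θ_c·X_r) = 791.0 × 3410 / (5.97 × 6140) = 73.58 m³/d.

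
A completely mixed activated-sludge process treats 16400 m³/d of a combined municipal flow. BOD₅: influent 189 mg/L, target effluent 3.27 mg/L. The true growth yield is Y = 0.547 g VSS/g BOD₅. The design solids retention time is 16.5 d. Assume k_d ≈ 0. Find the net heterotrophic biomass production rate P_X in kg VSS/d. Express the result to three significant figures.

P_X ≈ 1670 kg VSS/d

With endogenous decay neglected, the observed yield equals the true yield: Y_obs = Y = 0.547 g VSS/g BOD₅.
Substrate removed = Q·(S₀ − S) = 16400 m³/d × (189 − 3.27) g/m³ = 3.05×10^6 g/d = 3046 kg/d.
P_X = Y_obs · Q(S₀ − S) = 0.5470 × 3046 = 1666 kg VSS/d.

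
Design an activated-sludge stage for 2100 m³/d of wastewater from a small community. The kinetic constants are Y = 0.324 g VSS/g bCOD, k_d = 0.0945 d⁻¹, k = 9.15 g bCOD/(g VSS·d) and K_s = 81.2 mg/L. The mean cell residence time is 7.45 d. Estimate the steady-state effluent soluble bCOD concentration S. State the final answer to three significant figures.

S ≈ 6.79 mg/L

From the Monod/SRT balance for a CMAS, S = K_s·(1+k_d θ_c)/[θ_c·(Y k − k_d) − 1] = 81.2 × (1 + 0.0945 × 7.45) / [7.45 × (0.324 × 9.15 − 0.0945) − 1] = 138.4 / 20.38 = 6.789 mg/L.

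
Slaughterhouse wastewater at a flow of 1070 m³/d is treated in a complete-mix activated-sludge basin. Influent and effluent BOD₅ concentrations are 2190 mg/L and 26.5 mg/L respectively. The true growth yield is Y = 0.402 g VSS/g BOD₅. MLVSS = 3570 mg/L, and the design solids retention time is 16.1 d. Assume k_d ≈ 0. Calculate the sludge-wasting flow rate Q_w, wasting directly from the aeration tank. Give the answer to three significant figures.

Q_w ≈ 261 m³/d

Biomass mass balance (decay neglected): V·X = Y·Q·(S₀ − S)·θ_c, so V = 0.402 × 1070 × (2190 − 26.5) × 16.1 / 3570 = 4197 m³.
Wasting from the aeration tank: Q_w = V / θ_c = 4197 / 16.1 = 260.7 m³/d.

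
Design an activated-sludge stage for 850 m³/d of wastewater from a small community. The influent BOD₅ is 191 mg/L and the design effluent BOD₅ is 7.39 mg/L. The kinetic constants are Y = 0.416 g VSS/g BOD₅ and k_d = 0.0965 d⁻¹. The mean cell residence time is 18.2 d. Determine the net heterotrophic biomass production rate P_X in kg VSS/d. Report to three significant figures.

Observed yield with endogenous decay: Y_obs = Y / (1 + k_d·θ_c) = 0.416 / (1 + 0.0965 × 18.2) = 0.416 / 2.756 = 0.1509 g VSS/g BOD₅.
Substrate removed = Q·(S₀ − S) = 850 m³/d × (191 − 7.39) g/m³ = 1.56×10^5 g/d = 156.1 kg/d.
So the net sludge growth is P_X = 0.1509 × 156.1 = 23.55 kg VSS/d.

P_X ≈ 23.6 kg VSS/d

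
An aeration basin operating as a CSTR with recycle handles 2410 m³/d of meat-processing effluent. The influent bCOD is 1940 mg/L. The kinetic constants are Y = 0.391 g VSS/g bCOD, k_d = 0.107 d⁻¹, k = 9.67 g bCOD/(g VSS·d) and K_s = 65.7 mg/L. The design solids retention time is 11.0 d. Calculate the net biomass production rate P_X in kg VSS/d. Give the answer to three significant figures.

P_X ≈ 838 kg VSS/d

Effluent substrate depends only on kinetics and SRT: S = K_s(1 + k_d θ_c) / [θ_c(Yk − k_d) − 1] = 65.7 × (1 + 0.107 × 11.0) / [11.0 × (0.391 × 9.67 − 0.107) − 1] = 143.0 / 39.41 = 3.629 mg/L.
Observed yield with endogenous decay: Y_obs = Y / (1 + k_d·θ_c) = 0.391 / (1 + 0.107 × 11.0) = 0.391 / 2.177 = 0.1796 g VSS/g bCOD.
Mass of bCOD removed per day: Q(S₀ − S) = 2410 × 1936 g/m³ = 4667 kg/d.
Biomass produced: P_X = Y_obs·Q·ΔS = 0.1796 × 4667 ≈ 838.2 kg VSS/d.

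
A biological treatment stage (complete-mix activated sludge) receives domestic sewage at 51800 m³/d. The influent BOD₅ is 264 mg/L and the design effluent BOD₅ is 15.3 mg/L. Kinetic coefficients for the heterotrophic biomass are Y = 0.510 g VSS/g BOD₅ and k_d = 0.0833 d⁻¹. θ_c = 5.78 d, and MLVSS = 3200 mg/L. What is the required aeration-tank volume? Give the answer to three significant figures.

Rearranging the biomass balance for a CMAS with decay, V = Y·Q·ΔS·θ_c / [X·(1+k_d θ_c)] = 0.510 × 51800 × (264 − 15.3) × 5.78 / [3200 × (1 + 0.0833 × 5.78)] = 3.8×10^7 / 4741 = 8010 m³.

V ≈ 8010 m³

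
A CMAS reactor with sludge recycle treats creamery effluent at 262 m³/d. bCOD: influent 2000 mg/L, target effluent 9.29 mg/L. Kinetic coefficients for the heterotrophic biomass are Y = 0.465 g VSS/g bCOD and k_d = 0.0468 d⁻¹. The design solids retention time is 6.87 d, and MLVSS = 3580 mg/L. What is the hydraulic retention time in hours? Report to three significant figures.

τ ≈ 32.3 h

From the SRT design equation V = Y Q (S₀−S) θ_c / [X (1 + k_d θ_c)] = 0.465 × 262 × (2000 − 9.29) × 6.87 / [3580 × (1 + 0.0468 × 6.87)] = 1.67×10^6 / 4731 = 352.2 m³.
HRT = V/Q = 352.2 m³ / 262 m³·d⁻¹ = 1.344 d × 24 = 32.26 h.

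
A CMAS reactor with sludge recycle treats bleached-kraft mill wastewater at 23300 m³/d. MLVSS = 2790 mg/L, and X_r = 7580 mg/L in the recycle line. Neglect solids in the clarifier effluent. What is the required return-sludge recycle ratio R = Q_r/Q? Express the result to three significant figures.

Mass balance around the secondary clarifier (neglecting effluent solids): R = X / (X_r − X) = 2790 / (7580 − 2790) = 0.5825.

R ≈ 0.582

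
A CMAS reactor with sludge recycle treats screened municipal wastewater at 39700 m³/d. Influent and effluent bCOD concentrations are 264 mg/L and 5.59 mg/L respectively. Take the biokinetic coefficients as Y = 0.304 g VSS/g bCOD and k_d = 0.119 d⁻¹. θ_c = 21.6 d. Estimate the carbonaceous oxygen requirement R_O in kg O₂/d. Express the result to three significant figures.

R_O ≈ 9020 kg O₂/d

Y_obs = Y / (1 + k_d θ_c) = 0.304 / (1 + 0.119 × 21.6) = 0.304 / 3.570 = 0.08514.
Substrate removed = Q·(S₀ − S) = 39700 m³/d × (264 − 5.59) g/m³ = 1.03×10^7 g/d = 10259 kg/d.
Biomass synthesised: P_X = Y_obs × 10259 = 873.5 kg VSS/d.
R_O = Q·(S₀ − S) − 1.42·P_X = 10259 − 1.42 × 873.5 = 9019 kg O₂/d.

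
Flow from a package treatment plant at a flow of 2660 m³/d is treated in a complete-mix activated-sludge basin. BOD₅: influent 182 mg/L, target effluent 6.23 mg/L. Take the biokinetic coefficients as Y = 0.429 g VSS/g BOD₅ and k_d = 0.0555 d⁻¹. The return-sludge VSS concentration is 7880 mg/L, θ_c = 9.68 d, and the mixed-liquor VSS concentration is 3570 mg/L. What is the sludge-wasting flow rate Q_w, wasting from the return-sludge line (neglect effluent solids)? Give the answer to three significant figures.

Q_w ≈ 16.6 m³/d

Steady-state biomass mass balance: V·X·(1 + k_d·θ_c) = Y·Q·(S₀ − S)·θ_c, so V = 0.429 × 2660 × (182 − 6.23) × 9.68 / [3570 × (1 + 0.0555 × 9.68)] = 1.94×10^6 / 5488 = 353.8 m³.
θ_c = V·X/(Q_w·X_r) when wasting from the recycle, so Q_w = V·X/(θ_c·X_r) = 353.8 × 3570 / (9.68 × 7880) = 16.56 m³/d.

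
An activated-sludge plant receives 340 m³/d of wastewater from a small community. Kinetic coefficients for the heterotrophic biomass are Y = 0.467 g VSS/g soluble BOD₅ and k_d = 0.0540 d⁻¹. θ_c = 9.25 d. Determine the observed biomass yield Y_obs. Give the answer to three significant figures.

Y_obs ≈ 0.311 g VSS/g soluble BOD₅

Y_obs = Y / (1 + k_d θ_c) = 0.467 / (1 + 0.0540 × 9.25) = 0.467 / 1.500 = 0.3114.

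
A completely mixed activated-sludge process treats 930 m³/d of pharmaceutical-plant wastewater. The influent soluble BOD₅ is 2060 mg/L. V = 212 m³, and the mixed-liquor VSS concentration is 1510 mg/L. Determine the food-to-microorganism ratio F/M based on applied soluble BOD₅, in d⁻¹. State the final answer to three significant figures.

F/M ≈ 5.98 d⁻¹

Food-to-microorganism ratio F/M = Q S₀ / (V X) = 930 × 2060 / (212.0 × 1510) = 5.985 d⁻¹.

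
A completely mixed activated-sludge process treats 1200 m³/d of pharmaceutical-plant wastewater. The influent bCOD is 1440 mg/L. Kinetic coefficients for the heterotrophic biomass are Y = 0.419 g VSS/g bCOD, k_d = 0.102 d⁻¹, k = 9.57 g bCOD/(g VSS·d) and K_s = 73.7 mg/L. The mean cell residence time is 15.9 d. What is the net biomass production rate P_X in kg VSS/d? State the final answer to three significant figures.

P_X ≈ 276 kg VSS/d

For a completely mixed reactor with recycle the Lawrence–McCarty relation gives S = K_s·(1 + k_d·θ_c) / [θ_c·(Y·k − k_d) − 1] = 73.7 × (1 + 0.102 × 15.9) / [15.9 × (0.419 × 9.57 − 0.102) − 1] = 193.2 / 61.13 = 3.161 mg/L.
The observed yield is Y_obs = Y/(1 + k_d·θ_c) = 0.419 / (1 + 0.102 × 15.9) = 0.419 / 2.622 = 0.1598 g VSS per g bCOD removed.
Q·(S₀ − S) = 1200 × (1440 − 3.16) × 10⁻³ = 1724 kg/d removed.
Biomass produced: P_X = Y_obs·Q·ΔS = 0.1598 × 1724 ≈ 275.6 kg VSS/d.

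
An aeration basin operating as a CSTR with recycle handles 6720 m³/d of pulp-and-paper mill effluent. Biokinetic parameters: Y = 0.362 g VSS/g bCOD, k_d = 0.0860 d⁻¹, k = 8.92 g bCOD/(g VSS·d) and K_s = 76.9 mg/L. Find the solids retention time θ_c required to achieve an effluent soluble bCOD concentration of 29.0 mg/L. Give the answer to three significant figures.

Specific growth rate at S = 29.0 mg/L: μ = YkS/(K_s+S) = 0.362·8.92·29.0/(76.9+29.0) = 0.8843 d⁻¹.
1/θ_c = 0.8843 − 0.0860 = 0.7983 d⁻¹, so θ_c = 1.253 d.

θ_c ≈ 1.25 d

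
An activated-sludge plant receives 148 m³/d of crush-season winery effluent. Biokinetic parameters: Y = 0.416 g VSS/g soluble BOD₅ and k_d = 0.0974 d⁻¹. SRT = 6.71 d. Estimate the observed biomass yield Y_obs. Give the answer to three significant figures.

Y_obs ≈ 0.252 g VSS/g soluble BOD₅

Y_obs = Y / (1 + k_d θ_c) = 0.416 / (1 + 0.0974 × 6.71) = 0.416 / 1.654 = 0.2516.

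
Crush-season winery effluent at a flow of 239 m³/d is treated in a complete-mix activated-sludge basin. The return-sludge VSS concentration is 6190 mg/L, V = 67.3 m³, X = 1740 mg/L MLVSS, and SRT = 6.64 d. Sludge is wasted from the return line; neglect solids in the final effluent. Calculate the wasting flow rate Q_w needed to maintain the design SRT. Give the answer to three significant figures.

Q_w ≈ 2.85 m³/d

Wasting from the return line (neglecting effluent solids): Q_w = V·X / (θ_c·X_r) = 67.30 × 1740 / (6.64 × 6190) = 2.849 m³/d.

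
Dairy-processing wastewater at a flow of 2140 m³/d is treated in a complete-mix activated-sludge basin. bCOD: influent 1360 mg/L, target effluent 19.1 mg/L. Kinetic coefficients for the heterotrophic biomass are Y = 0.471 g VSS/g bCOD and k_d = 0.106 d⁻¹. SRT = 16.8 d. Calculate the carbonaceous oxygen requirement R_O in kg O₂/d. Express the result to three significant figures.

R_O ≈ 2180 kg O₂/d

Correct the yield for decay: Y_obs = Y/(1 + k_d θ_c) = 0.471 / (1 + 0.106 × 16.8) = 0.471 / 2.781 = 0.1694.
Mass of bCOD removed per day: Q(S₀ − S) = 2140 × 1341 g/m³ = 2870 kg/d.
P_X = Y_obs·Q·(S₀ − S) = 0.1694 × 2870 = 486.0 kg VSS/d.
R_O = Q·ΔS − 1.42 P_X = 2870 − 690.2 = 2179 kg O₂/d.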